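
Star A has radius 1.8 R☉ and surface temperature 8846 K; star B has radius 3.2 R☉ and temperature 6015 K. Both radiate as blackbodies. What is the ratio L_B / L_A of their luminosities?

L = 4πR²σT⁴ ∝ R²T⁴, so L_B/L_A = (3.2/1.8)² × (6015/8846)⁴ = 3.16 × 0.214 = 0.676.

L_B/L_A ≈ 0.676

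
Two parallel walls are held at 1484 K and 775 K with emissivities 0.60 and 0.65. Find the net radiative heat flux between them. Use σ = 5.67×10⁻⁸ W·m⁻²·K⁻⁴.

For two large parallel gray plates, q = σ(T₁⁴ − T₂⁴) / (1/ε₁ + 1/ε₂ − 1).
1/ε₁ + 1/ε₂ − 1 = 1/0.60 + 1/0.65 − 1 = 2.205.
T₁⁴ − T₂⁴ = 4.85×10^12 − 3.61×10^11 = 4.49×10^12 K⁴.
q = 5.67×10⁻⁸ × 4.49×10^12 / 2.205 = 1.15×10^5 W/m².

q ≈ 1.15×10^5 W/m²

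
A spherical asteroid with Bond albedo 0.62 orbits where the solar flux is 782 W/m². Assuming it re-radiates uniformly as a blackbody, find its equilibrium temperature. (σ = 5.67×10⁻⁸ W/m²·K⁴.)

T ≈ 190 K

Power absorbed = (1−a)S·πR²; power emitted = 4πR²σT⁴. Equating and cancelling πR²:
T = ((1−a)S / 4σ)^(1/4) = (297 / (4 × 5.67×10⁻⁸))^(1/4) = (1.31×10^9)^(1/4).
T = 190 K.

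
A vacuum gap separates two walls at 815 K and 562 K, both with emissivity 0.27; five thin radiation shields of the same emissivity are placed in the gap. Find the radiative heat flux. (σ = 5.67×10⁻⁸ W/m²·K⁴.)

Each of the 6 gaps contributes resistance (2/ε − 1) = 2/0.27 − 1 = 6.407; total = 38.44.
q = σ(T₁⁴ − T₂⁴) / 38.44 = 5.67×10⁻⁸ × 3.41×10^11 / 38.44 = 504 W/m².

q ≈ 504 W/m²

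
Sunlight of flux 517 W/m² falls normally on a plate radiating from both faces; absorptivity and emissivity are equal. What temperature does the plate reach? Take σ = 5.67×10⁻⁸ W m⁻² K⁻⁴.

Absorbed flux αS = emitted flux 2εσT⁴ per unit area; with α = ε this gives T = (S/2σ)^(1/4).
T = (517 / (2 × 5.67×10⁻⁸))^(1/4) = (4.56×10^9)^(1/4).
T = 260 K.

T ≈ 260 K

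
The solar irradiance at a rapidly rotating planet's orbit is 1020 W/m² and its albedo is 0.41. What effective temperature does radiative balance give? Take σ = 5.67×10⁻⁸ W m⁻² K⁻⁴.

Power absorbed = (1−a)S·πR²; power emitted = 4πR²σT⁴. Equating and cancelling πR²:
T = ((1−a)S / 4σ)^(1/4) = (602 / (4 × 5.67×10⁻⁸))^(1/4) = (2.65×10^9)^(1/4).
T = 227 K.

T ≈ 227 K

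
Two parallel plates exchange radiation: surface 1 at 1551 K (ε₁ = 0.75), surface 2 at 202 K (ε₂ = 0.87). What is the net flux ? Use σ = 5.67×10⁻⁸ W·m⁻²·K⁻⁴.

q ≈ 2.21×10^5 W/m²

For two large parallel gray plates, q = σ(T₁⁴ − T₂⁴) / (1/ε₁ + 1/ε₂ − 1).
1/ε₁ + 1/ε₂ − 1 = 1/0.75 + 1/0.87 − 1 = 1.483.
T₁⁴ − T₂⁴ = 5.79×10^12 − 1.66×10^9 = 5.79×10^12 K⁴.
q = 5.67×10⁻⁸ × 5.79×10^12 / 1.483 = 2.21×10^5 W/m².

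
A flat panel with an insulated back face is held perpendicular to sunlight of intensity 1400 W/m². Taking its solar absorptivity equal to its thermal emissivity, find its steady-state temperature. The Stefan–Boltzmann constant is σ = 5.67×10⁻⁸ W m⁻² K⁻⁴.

T ≈ 396 K

Absorbed flux αS = emitted flux εσT⁴ (one radiating face); with α = ε, T = (S/σ)^(1/4).
T = (1400 / 5.67×10⁻⁸)^(1/4) = (2.47×10^10)^(1/4).
T = 396 K.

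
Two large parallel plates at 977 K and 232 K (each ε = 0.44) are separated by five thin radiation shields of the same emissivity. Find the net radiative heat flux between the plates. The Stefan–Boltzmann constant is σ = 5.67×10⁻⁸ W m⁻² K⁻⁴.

Each of the 6 gaps contributes resistance (2/ε − 1) = 2/0.44 − 1 = 3.545; total = 21.27.
q = σ(T₁⁴ − T₂⁴) / 21.27 = 5.67×10⁻⁸ × 9.08×10^11 / 21.27 = 2420 W/m².

q ≈ 2420 W/m²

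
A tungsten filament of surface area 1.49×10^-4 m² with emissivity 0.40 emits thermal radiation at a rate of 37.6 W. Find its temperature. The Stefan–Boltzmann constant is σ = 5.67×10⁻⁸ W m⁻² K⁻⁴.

From P = εσAT⁴, T = (P / εσA)^(1/4) = (37.6 / (0.40 × 5.67×10⁻⁸ × 1.49×10^-4))^(1/4).
T = (1.11×10^13)^(1/4) = 1830 K.

T ≈ 1830 K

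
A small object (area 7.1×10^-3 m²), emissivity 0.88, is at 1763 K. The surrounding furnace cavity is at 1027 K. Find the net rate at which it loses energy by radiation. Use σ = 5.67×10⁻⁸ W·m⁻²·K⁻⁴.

Q = εσA(T⁴ − T_s⁴). T⁴ − T_s⁴ = (1763)⁴ − (1027)⁴ = 9.66×10^12 − 1.11×10^12 = 8.55×10^12 K⁴.
Q = 0.88 × 5.67×10⁻⁸ × 7.10×10^-3 × 8.55×10^12 = 3030 W.

Q ≈ 3030 W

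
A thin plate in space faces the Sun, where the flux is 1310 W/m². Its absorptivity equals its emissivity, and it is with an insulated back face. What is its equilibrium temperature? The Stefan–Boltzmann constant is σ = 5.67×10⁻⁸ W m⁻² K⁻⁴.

Absorbed flux αS = emitted flux εσT⁴ (one radiating face); with α = ε, T = (S/σ)^(1/4).
T = (1310 / 5.67×10⁻⁸)^(1/4) = (2.31×10^10)^(1/4).
T = 390 K.

T ≈ 390 K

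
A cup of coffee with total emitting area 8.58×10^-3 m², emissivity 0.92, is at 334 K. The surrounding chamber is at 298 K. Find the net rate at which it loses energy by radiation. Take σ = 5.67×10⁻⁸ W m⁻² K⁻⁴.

Q ≈ 2.04 W

Q = εσA(T⁴ − T_s⁴). T⁴ − T_s⁴ = (334)⁴ − (298)⁴ = 1.24×10^10 − 7.89×10^9 = 4.56×10^9 K⁴.
Q = 0.92 × 5.67×10⁻⁸ × 8.58×10^-3 × 4.56×10^9 = 2.04 W.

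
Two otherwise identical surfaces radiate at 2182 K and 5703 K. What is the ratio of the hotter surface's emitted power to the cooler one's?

ratio ≈ 46.7

P ∝ T⁴, so the ratio is (5703/2182)⁴ = (2.614)⁴ = 46.7.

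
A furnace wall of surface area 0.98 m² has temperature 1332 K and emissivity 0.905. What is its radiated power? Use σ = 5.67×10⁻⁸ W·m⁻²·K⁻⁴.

Stefan–Boltzmann: P = εσAT⁴ = 0.905 × 5.67×10⁻⁸ × 0.980 × (1332)⁴ = 0.905 × 5.67×10⁻⁸ × 0.980 × 3.15×10^12.
P = 1.58×10^5 W.

P ≈ 1.58×10^5 W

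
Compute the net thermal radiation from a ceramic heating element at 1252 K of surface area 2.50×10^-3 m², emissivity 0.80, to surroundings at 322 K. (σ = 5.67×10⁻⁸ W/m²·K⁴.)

Q = εσA(T⁴ − T_s⁴). T⁴ − T_s⁴ = (1252)⁴ − (322)⁴ = 2.46×10^12 − 1.08×10^10 = 2.45×10^12 K⁴.
Q = 0.80 × 5.67×10⁻⁸ × 2.50×10^-3 × 2.45×10^12 = 277 W.

Q ≈ 277 W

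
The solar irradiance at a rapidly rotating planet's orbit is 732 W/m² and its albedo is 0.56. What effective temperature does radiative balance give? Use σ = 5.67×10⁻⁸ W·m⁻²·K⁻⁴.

Power absorbed = (1−a)S·πR²; power emitted = 4πR²σT⁴. Equating and cancelling πR²:
T = ((1−a)S / 4σ)^(1/4) = (322 / (4 × 5.67×10⁻⁸))^(1/4) = (1.42×10^9)^(1/4).
T = 194 K.

T ≈ 194 K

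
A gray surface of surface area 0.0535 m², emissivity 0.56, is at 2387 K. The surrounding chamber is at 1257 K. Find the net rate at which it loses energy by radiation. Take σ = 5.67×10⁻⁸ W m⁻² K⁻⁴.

Q ≈ 50900 W

Q = εσA(T⁴ − T_s⁴). T⁴ − T_s⁴ = (2387)⁴ − (1257)⁴ = 3.25×10^13 − 2.50×10^12 = 3.00×10^13 K⁴.
Q = 0.56 × 5.67×10⁻⁸ × 0.0535 × 3.00×10^13 = 50900 W.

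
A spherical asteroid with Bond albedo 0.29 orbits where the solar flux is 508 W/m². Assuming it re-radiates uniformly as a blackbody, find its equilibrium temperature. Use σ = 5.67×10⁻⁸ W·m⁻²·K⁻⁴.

T ≈ 200 K

Power absorbed = (1−a)S·πR²; power emitted = 4πR²σT⁴. Equating and cancelling πR²:
T = ((1−a)S / 4σ)^(1/4) = (361 / (4 × 5.67×10⁻⁸))^(1/4) = (1.59×10^9)^(1/4).
T = 200 K.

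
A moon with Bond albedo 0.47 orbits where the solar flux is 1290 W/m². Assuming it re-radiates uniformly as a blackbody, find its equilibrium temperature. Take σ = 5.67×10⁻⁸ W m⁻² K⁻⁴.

Power absorbed = (1−a)S·πR²; power emitted = 4πR²σT⁴. Equating and cancelling πR²:
T = ((1−a)S / 4σ)^(1/4) = (684 / (4 × 5.67×10⁻⁸))^(1/4) = (3.01×10^9)^(1/4).
T = 234 K.

T ≈ 234 K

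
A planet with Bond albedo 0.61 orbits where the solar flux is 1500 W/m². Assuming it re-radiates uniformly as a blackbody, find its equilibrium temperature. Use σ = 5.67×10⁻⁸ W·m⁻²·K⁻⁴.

Power absorbed = (1−a)S·πR²; power emitted = 4πR²σT⁴. Equating and cancelling πR²:
T = ((1−a)S / 4σ)^(1/4) = (585 / (4 × 5.67×10⁻⁸))^(1/4) = (2.58×10^9)^(1/4).
T = 225 K.

T ≈ 225 K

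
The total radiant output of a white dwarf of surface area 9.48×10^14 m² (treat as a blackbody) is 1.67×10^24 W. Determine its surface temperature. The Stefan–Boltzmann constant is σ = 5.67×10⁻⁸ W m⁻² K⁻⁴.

From P = σAT⁴, T = (P / σA)^(1/4) = (1.67×10^24 / (5.67×10⁻⁸ × 9.48×10^14))^(1/4).
T = (3.11×10^16)^(1/4) = 13300 K.

T ≈ 13300 K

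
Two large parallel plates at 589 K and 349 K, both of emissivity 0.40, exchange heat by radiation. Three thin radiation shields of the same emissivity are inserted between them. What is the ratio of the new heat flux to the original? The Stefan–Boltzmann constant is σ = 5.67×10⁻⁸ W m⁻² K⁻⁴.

With N identical shields there are N+1 = 4 gaps in series, each with the same radiative resistance, so the flux falls to 1/(N+1) of its unshielded value.

ratio ≈ 0.250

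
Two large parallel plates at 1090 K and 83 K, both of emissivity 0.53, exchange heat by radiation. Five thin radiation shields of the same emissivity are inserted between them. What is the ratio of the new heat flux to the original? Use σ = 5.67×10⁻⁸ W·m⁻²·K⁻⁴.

With N identical shields there are N+1 = 6 gaps in series, each with the same radiative resistance, so the flux falls to 1/(N+1) of its unshielded value.

ratio ≈ 0.167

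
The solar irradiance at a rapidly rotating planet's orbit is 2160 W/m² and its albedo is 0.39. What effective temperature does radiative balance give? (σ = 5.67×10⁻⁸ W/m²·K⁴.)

Power absorbed = (1−a)S·πR²; power emitted = 4πR²σT⁴. Equating and cancelling πR²:
T = ((1−a)S / 4σ)^(1/4) = (1320 / (4 × 5.67×10⁻⁸))^(1/4) = (5.81×10^9)^(1/4).
T = 276 K.

T ≈ 276 K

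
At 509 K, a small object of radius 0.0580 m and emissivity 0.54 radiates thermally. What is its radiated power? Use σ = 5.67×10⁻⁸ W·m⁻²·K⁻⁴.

P ≈ 86.9 W

A = 4πr² = 4π × (0.0580)² = 0.0423 m².
Stefan–Boltzmann: P = εσAT⁴ = 0.54 × 5.67×10⁻⁸ × 0.0423 × (509)⁴ = 0.54 × 5.67×10⁻⁸ × 0.0423 × 6.71×10^10.
P = 86.9 W.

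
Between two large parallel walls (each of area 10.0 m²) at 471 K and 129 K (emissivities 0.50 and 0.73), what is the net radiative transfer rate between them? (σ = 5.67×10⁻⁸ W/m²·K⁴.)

For two large parallel gray plates, q = σ(T₁⁴ − T₂⁴) / (1/ε₁ + 1/ε₂ − 1).
1/ε₁ + 1/ε₂ − 1 = 1/0.50 + 1/0.73 − 1 = 2.370.
T₁⁴ − T₂⁴ = 4.92×10^10 − 2.77×10^8 = 4.89×10^10 K⁴.
q = 5.67×10⁻⁸ × 4.89×10^10 / 2.370 = 1170 W/m².
Q = q·A = 1170 × 10.0 = 11700 W.

Q ≈ 11700 W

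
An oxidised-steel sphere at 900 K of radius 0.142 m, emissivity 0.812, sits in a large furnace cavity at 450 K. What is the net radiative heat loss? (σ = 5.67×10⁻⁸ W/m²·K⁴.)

Q ≈ 7180 W

A = 4πr² = 4π × (0.142)² = 0.253 m².
Q = εσA(T⁴ − T_s⁴). T⁴ − T_s⁴ = (900)⁴ − (450)⁴ = 6.56×10^11 − 4.10×10^10 = 6.15×10^11 K⁴.
Q = 0.812 × 5.67×10⁻⁸ × 0.253 × 6.15×10^11 = 7180 W.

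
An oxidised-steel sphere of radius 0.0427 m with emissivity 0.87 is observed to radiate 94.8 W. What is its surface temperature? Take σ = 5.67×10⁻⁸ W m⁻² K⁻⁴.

A = 4πr² = 4π × (0.0427)² = 0.0229 m².
From P = εσAT⁴, T = (P / εσA)^(1/4) = (94.8 / (0.87 × 5.67×10⁻⁸ × 0.0229))^(1/4).
T = (8.39×10^10)^(1/4) = 538 K.

T ≈ 538 K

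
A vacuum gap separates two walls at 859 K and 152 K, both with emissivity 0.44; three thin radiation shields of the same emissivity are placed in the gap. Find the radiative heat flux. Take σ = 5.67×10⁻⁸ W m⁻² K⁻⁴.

q ≈ 2170 W/m²

Each of the 4 gaps contributes resistance (2/ε − 1) = 2/0.44 − 1 = 3.545; total = 14.18.
q = σ(T₁⁴ − T₂⁴) / 14.18 = 5.67×10⁻⁸ × 5.44×10^11 / 14.18 = 2170 W/m².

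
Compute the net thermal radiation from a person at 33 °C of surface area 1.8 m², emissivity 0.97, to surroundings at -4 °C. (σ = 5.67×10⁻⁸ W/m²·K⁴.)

Convert: 33 °C = 306 K; -4 °C = 269 K.
Q = εσA(T⁴ − T_s⁴). T⁴ − T_s⁴ = (306)⁴ − (269)⁴ = 8.77×10^9 − 5.24×10^9 = 3.53×10^9 K⁴.
Q = 0.97 × 5.67×10⁻⁸ × 1.80 × 3.53×10^9 = 350 W.

Q ≈ 350 W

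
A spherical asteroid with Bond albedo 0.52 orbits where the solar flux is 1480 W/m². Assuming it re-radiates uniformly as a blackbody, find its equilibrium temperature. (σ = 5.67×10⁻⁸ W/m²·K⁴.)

T ≈ 237 K

Power absorbed = (1−a)S·πR²; power emitted = 4πR²σT⁴. Equating and cancelling πR²:
T = ((1−a)S / 4σ)^(1/4) = (710 / (4 × 5.67×10⁻⁸))^(1/4) = (3.13×10^9)^(1/4).
T = 237 K.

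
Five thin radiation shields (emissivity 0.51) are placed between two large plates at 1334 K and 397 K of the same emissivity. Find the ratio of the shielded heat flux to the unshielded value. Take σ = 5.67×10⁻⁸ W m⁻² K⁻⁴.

ratio ≈ 0.167

With N identical shields there are N+1 = 6 gaps in series, each with the same radiative resistance, so the flux falls to 1/(N+1) of its unshielded value.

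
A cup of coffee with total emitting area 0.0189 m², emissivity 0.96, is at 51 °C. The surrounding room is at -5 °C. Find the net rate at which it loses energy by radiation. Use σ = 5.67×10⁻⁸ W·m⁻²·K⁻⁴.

Convert: 51 °C = 324 K; -5 °C = 268 K.
Q = εσA(T⁴ − T_s⁴). T⁴ − T_s⁴ = (324)⁴ − (268)⁴ = 1.10×10^10 − 5.16×10^9 = 5.86×10^9 K⁴.
Q = 0.96 × 5.67×10⁻⁸ × 0.0189 × 5.86×10^9 = 6.03 W.

Q ≈ 6.03 W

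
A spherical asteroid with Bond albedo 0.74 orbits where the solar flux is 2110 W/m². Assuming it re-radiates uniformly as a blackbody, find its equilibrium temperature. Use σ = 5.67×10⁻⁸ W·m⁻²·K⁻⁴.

Power absorbed = (1−a)S·πR²; power emitted = 4πR²σT⁴. Equating and cancelling πR²:
T = ((1−a)S / 4σ)^(1/4) = (549 / (4 × 5.67×10⁻⁸))^(1/4) = (2.42×10^9)^(1/4).
T = 222 K.

T ≈ 222 K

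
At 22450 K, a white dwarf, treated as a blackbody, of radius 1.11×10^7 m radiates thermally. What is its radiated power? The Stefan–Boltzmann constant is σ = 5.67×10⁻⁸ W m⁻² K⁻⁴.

A = 4πr² = 4π × (1.11×10^7)² = 1.55×10^15 m².
P = σAT⁴ = 5.67×10⁻⁸ × 1.55×10^15 × (22450)⁴ = 5.67×10⁻⁸ × 1.55×10^15 × 2.54×10^17.
P = 2.23×10^25 W.

P ≈ 2.23×10^25 W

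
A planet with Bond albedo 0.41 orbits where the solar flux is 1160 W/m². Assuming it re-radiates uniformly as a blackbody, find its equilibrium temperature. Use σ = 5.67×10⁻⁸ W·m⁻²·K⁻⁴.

Power absorbed = (1−a)S·πR²; power emitted = 4πR²σT⁴. Equating and cancelling πR²:
T = ((1−a)S / 4σ)^(1/4) = (684 / (4 × 5.67×10⁻⁸))^(1/4) = (3.02×10^9)^(1/4).
T = 234 K.

T ≈ 234 K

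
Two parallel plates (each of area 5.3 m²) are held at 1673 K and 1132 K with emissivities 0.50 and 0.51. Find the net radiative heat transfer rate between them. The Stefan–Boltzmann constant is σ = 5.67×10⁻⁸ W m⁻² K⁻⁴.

Q ≈ 6.28×10^5 W

For two large parallel gray plates, q = σ(T₁⁴ − T₂⁴) / (1/ε₁ + 1/ε₂ − 1).
1/ε₁ + 1/ε₂ − 1 = 1/0.50 + 1/0.51 − 1 = 2.961.
T₁⁴ − T₂⁴ = 7.83×10^12 − 1.64×10^12 = 6.19×10^12 K⁴.
q = 5.67×10⁻⁸ × 6.19×10^12 / 2.961 = 1.19×10^5 W/m².
Q = q·A = 1.19×10^5 × 5.3 = 6.28×10^5 W.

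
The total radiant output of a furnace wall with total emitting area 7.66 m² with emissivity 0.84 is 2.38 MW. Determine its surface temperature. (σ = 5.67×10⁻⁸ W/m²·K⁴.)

T ≈ 1600 K

From P = εσAT⁴, T = (P / εσA)^(1/4) = (2.38×10^6 / (0.84 × 5.67×10⁻⁸ × 7.66))^(1/4).
T = (6.52×10^12)^(1/4) = 1600 K.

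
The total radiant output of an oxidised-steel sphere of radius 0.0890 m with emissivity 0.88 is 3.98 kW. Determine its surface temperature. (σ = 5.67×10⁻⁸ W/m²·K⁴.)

T ≈ 946 K

A = 4πr² = 4π × (0.0890)² = 0.0995 m².
From P = εσAT⁴, T = (P / εσA)^(1/4) = (3980 / (0.88 × 5.67×10⁻⁸ × 0.0995))^(1/4).
T = (8.01×10^11)^(1/4) = 946 K.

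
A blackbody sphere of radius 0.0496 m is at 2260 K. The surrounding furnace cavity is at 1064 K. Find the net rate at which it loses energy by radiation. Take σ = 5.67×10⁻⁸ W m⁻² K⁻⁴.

A = 4πr² = 4π × (0.0496)² = 0.0309 m².
Q = σA(T⁴ − T_s⁴). T⁴ − T_s⁴ = (2260)⁴ − (1064)⁴ = 2.61×10^13 − 1.28×10^12 = 2.48×10^13 K⁴.
Q = 5.67×10⁻⁸ × 0.0309 × 2.48×10^13 = 43500 W.

Q ≈ 43500 W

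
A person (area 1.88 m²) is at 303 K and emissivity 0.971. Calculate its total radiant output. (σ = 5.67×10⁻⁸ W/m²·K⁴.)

P ≈ 872 W

Stefan–Boltzmann: P = εσAT⁴ = 0.971 × 5.67×10⁻⁸ × 1.88 × (303)⁴ = 0.971 × 5.67×10⁻⁸ × 1.88 × 8.43×10^9.
P = 872 W.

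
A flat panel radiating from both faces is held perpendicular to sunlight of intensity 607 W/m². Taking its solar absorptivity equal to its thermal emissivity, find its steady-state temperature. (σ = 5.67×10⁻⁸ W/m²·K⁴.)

T ≈ 270 K

Absorbed flux αS = emitted flux 2εσT⁴ per unit area; with α = ε this gives T = (S/2σ)^(1/4).
T = (607 / (2 × 5.67×10⁻⁸))^(1/4) = (5.35×10^9)^(1/4).
T = 270 K.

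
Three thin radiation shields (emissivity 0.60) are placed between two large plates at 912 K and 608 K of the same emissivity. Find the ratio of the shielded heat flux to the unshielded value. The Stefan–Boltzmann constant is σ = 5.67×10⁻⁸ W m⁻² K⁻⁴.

ratio ≈ 0.250

With N identical shields there are N+1 = 4 gaps in series, each with the same radiative resistance, so the flux falls to 1/(N+1) of its unshielded value.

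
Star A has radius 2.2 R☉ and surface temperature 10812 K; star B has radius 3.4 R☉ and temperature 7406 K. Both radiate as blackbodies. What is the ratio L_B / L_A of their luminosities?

L = 4πR²σT⁴ ∝ R²T⁴, so L_B/L_A = (3.4/2.2)² × (7406/10812)⁴ = 2.39 × 0.220 = 0.526.

L_B/L_A ≈ 0.526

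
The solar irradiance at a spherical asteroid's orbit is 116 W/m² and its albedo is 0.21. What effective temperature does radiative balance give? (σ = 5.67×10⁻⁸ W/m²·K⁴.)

Power absorbed = (1−a)S·πR²; power emitted = 4πR²σT⁴. Equating and cancelling πR²:
T = ((1−a)S / 4σ)^(1/4) = (91.6 / (4 × 5.67×10⁻⁸))^(1/4) = (4.04×10^8)^(1/4).
T = 142 K.

T ≈ 142 K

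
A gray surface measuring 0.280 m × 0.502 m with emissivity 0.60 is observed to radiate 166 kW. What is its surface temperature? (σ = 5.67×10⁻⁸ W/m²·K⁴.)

T ≈ 2430 K

A = 0.280 × 0.502 = 0.141 m².
From P = εσAT⁴, T = (P / εσA)^(1/4) = (1.66×10^5 / (0.60 × 5.67×10⁻⁸ × 0.141))^(1/4).
T = (3.47×10^13)^(1/4) = 2430 K.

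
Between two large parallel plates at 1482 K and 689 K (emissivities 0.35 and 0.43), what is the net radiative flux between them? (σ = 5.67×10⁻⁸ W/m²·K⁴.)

q ≈ 62300 W/m²

For two large parallel gray plates, q = σ(T₁⁴ − T₂⁴) / (1/ε₁ + 1/ε₂ − 1).
1/ε₁ + 1/ε₂ − 1 = 1/0.35 + 1/0.43 − 1 = 4.183.
T₁⁴ − T₂⁴ = 4.82×10^12 − 2.25×10^11 = 4.60×10^12 K⁴.
q = 5.67×10⁻⁸ × 4.60×10^12 / 4.183 = 62300 W/m².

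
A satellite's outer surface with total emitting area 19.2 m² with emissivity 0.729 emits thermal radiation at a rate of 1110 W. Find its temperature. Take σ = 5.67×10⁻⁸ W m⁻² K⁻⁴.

From P = εσAT⁴, T = (P / εσA)^(1/4) = (1110 / (0.729 × 5.67×10⁻⁸ × 19.2))^(1/4).
T = (1.40×10^9)^(1/4) = 193 K.

T ≈ 193 K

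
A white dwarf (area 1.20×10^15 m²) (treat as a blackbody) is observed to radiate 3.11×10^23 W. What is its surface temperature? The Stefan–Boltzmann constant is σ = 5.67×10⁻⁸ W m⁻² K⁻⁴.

From P = σAT⁴, T = (P / σA)^(1/4) = (3.11×10^23 / (5.67×10⁻⁸ × 1.20×10^15))^(1/4).
T = (4.57×10^15)^(1/4) = 8220 K.

T ≈ 8220 K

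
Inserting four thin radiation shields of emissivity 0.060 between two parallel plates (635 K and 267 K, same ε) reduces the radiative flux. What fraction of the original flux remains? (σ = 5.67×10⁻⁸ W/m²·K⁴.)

With N identical shields there are N+1 = 5 gaps in series, each with the same radiative resistance, so the flux falls to 1/(N+1) of its unshielded value.

ratio ≈ 0.200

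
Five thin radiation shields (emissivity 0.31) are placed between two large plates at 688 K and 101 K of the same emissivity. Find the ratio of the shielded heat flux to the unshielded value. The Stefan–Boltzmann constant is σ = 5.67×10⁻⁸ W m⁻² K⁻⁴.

ratio ≈ 0.167

With N identical shields there are N+1 = 6 gaps in series, each with the same radiative resistance, so the flux falls to 1/(N+1) of its unshielded value.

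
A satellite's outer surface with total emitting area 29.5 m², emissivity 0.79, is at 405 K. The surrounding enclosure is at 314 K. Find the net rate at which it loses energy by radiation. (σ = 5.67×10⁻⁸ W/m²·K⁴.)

Q ≈ 22700 W

Q = εσA(T⁴ − T_s⁴). T⁴ − T_s⁴ = (405)⁴ − (314)⁴ = 2.69×10^10 − 9.72×10^9 = 1.72×10^10 K⁴.
Q = 0.79 × 5.67×10⁻⁸ × 29.5 × 1.72×10^10 = 22700 W.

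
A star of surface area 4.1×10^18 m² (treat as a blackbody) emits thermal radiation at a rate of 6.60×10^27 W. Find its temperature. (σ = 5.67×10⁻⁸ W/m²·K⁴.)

T ≈ 13000 K

From P = σAT⁴, T = (P / σA)^(1/4) = (6.60×10^27 / (5.67×10⁻⁸ × 4.10×10^18))^(1/4).
T = (2.84×10^16)^(1/4) = 13000 K.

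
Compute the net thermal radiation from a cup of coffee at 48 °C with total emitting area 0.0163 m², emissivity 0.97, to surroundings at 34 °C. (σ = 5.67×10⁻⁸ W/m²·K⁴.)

Q ≈ 1.56 W

Convert: 48 °C = 321 K; 34 °C = 307 K.
Q = εσA(T⁴ − T_s⁴). T⁴ − T_s⁴ = (321)⁴ − (307)⁴ = 1.06×10^10 − 8.88×10^9 = 1.73×10^9 K⁴.
Q = 0.97 × 5.67×10⁻⁸ × 0.0163 × 1.73×10^9 = 1.56 W.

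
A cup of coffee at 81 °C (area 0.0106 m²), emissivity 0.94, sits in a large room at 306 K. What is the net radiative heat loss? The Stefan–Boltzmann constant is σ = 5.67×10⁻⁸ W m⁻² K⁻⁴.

Convert: 81 °C = 354 K.
Q = εσA(T⁴ − T_s⁴). T⁴ − T_s⁴ = (354)⁴ − (306)⁴ = 1.57×10^10 − 8.77×10^9 = 6.94×10^9 K⁴.
Q = 0.94 × 5.67×10⁻⁸ × 0.0106 × 6.94×10^9 = 3.92 W.

Q ≈ 3.92 W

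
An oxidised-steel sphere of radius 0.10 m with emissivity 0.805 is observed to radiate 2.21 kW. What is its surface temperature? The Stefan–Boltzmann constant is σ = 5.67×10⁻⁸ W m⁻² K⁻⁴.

T ≈ 788 K

A = 4πr² = 4π × (0.10)² = 0.126 m².
From P = εσAT⁴, T = (P / εσA)^(1/4) = (2210 / (0.805 × 5.67×10⁻⁸ × 0.126))^(1/4).
T = (3.85×10^11)^(1/4) = 788 K.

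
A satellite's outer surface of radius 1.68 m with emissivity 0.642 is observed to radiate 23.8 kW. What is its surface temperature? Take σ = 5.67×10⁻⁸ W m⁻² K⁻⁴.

T ≈ 368 K

A = 4πr² = 4π × (1.68)² = 35.5 m².
From P = εσAT⁴, T = (P / εσA)^(1/4) = (23800 / (0.642 × 5.67×10⁻⁸ × 35.5))^(1/4).
T = (1.84×10^10)^(1/4) = 368 K.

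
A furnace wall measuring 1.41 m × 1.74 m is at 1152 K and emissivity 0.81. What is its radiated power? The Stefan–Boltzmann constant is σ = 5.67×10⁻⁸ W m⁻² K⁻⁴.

A = 1.41 × 1.74 = 2.45 m².
P = εσAT⁴ = 0.81 × 5.67×10⁻⁸ × 2.45 × (1152)⁴ = 0.81 × 5.67×10⁻⁸ × 2.45 × 1.76×10^12.
P = 1.98×10^5 W.

P ≈ 1.98×10^5 W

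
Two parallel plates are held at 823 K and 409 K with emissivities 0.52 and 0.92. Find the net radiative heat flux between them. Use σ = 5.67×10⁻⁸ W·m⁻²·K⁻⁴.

q ≈ 12200 W/m²

For two large parallel gray plates, q = σ(T₁⁴ − T₂⁴) / (1/ε₁ + 1/ε₂ − 1).
1/ε₁ + 1/ε₂ − 1 = 1/0.52 + 1/0.92 − 1 = 2.010.
T₁⁴ − T₂⁴ = 4.59×10^11 − 2.80×10^10 = 4.31×10^11 K⁴.
q = 5.67×10⁻⁸ × 4.31×10^11 / 2.010 = 12200 W/m².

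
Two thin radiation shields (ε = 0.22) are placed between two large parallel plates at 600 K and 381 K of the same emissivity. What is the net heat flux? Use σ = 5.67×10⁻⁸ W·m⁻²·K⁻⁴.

q ≈ 254 W/m²

Each of the 3 gaps contributes resistance (2/ε − 1) = 2/0.22 − 1 = 8.091; total = 24.27.
q = σ(T₁⁴ − T₂⁴) / 24.27 = 5.67×10⁻⁸ × 1.09×10^11 / 24.27 = 254 W/m².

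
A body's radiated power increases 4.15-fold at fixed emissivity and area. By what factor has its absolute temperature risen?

P ∝ T⁴ ⇒ T ∝ P^(1/4), so T scales by (4.15)^(1/4) = 1.43.

factor ≈ 1.43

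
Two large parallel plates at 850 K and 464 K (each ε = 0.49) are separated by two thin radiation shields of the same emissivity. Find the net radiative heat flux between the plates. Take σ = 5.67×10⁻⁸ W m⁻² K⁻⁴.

Each of the 3 gaps contributes resistance (2/ε − 1) = 2/0.49 − 1 = 3.082; total = 9.245.
q = σ(T₁⁴ − T₂⁴) / 9.245 = 5.67×10⁻⁸ × 4.76×10^11 / 9.245 = 2920 W/m².

q ≈ 2920 W/m²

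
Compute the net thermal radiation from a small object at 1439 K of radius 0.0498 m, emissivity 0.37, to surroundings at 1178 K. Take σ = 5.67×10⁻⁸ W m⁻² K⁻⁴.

A = 4πr² = 4π × (0.0498)² = 0.0312 m².
Q = εσA(T⁴ − T_s⁴). T⁴ − T_s⁴ = (1439)⁴ − (1178)⁴ = 4.29×10^12 − 1.93×10^12 = 2.36×10^12 K⁴.
Q = 0.37 × 5.67×10⁻⁸ × 0.0312 × 2.36×10^12 = 1540 W.

Q ≈ 1540 W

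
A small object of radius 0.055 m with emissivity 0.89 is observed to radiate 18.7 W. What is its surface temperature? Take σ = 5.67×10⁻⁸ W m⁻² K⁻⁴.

A = 4πr² = 4π × (0.055)² = 0.0380 m².
From P = εσAT⁴, T = (P / εσA)^(1/4) = (18.7 / (0.89 × 5.67×10⁻⁸ × 0.0380))^(1/4).
T = (9.75×10^9)^(1/4) = 314 K.

T ≈ 314 K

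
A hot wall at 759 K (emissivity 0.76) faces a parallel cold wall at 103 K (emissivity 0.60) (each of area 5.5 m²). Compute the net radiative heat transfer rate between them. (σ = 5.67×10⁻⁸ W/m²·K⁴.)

Q ≈ 52200 W

For two large parallel gray plates, q = σ(T₁⁴ − T₂⁴) / (1/ε₁ + 1/ε₂ − 1).
1/ε₁ + 1/ε₂ − 1 = 1/0.76 + 1/0.60 − 1 = 1.982.
T₁⁴ − T₂⁴ = 3.32×10^11 − 1.13×10^8 = 3.32×10^11 K⁴.
q = 5.67×10⁻⁸ × 3.32×10^11 / 1.982 = 9490 W/m².
Q = q·A = 9490 × 5.5 = 52200 W.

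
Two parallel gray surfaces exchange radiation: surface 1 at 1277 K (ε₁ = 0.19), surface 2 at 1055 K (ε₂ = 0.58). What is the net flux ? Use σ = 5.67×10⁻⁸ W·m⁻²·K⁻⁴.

q ≈ 13500 W/m²

For two large parallel gray plates, q = σ(T₁⁴ − T₂⁴) / (1/ε₁ + 1/ε₂ − 1).
1/ε₁ + 1/ε₂ − 1 = 1/0.19 + 1/0.58 − 1 = 5.987.
T₁⁴ − T₂⁴ = 2.66×10^12 − 1.24×10^12 = 1.42×10^12 K⁴.
q = 5.67×10⁻⁸ × 1.42×10^12 / 5.987 = 13500 W/m².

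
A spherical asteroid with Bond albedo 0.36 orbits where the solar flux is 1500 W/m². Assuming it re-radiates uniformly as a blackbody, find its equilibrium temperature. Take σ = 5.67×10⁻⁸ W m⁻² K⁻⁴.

T ≈ 255 K

Power absorbed = (1−a)S·πR²; power emitted = 4πR²σT⁴. Equating and cancelling πR²:
T = ((1−a)S / 4σ)^(1/4) = (960 / (4 × 5.67×10⁻⁸))^(1/4) = (4.23×10^9)^(1/4).
T = 255 K.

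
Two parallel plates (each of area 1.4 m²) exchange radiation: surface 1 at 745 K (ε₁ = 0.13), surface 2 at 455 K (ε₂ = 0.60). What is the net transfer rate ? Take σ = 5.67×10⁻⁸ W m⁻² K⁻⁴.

For two large parallel gray plates, q = σ(T₁⁴ − T₂⁴) / (1/ε₁ + 1/ε₂ − 1).
1/ε₁ + 1/ε₂ − 1 = 1/0.13 + 1/0.60 − 1 = 8.359.
T₁⁴ − T₂⁴ = 3.08×10^11 − 4.29×10^10 = 2.65×10^11 K⁴.
q = 5.67×10⁻⁸ × 2.65×10^11 / 8.359 = 1800 W/m².
Q = q·A = 1800 × 1.4 = 2520 W.

Q ≈ 2520 W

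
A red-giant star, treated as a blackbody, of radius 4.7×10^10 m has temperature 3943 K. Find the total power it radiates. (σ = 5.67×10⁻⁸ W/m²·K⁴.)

P ≈ 3.80×10^29 W

A = 4πr² = 4π × (4.7×10^10)² = 2.78×10^22 m².
P = σAT⁴ = 5.67×10⁻⁸ × 2.78×10^22 × (3943)⁴ = 5.67×10⁻⁸ × 2.78×10^22 × 2.42×10^14.
P = 3.80×10^29 W.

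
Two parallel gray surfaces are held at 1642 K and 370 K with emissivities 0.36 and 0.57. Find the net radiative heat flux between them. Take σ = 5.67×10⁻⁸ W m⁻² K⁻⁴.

q ≈ 1.16×10^5 W/m²

For two large parallel gray plates, q = σ(T₁⁴ − T₂⁴) / (1/ε₁ + 1/ε₂ − 1).
1/ε₁ + 1/ε₂ − 1 = 1/0.36 + 1/0.57 − 1 = 3.532.
T₁⁴ − T₂⁴ = 7.27×10^12 − 1.87×10^10 = 7.25×10^12 K⁴.
q = 5.67×10⁻⁸ × 7.25×10^12 / 3.532 = 1.16×10^5 W/m².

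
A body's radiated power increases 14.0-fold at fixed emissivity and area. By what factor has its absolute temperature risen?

factor ≈ 1.93

P ∝ T⁴ ⇒ T ∝ P^(1/4), so T scales by (14.0)^(1/4) = 1.93.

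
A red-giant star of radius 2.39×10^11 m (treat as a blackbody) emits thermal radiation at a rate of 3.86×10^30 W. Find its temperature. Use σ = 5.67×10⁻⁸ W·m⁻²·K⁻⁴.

T ≈ 3120 K

A = 4πr² = 4π × (2.39×10^11)² = 7.18×10^23 m².
From P = σAT⁴, T = (P / σA)^(1/4) = (3.86×10^30 / (5.67×10⁻⁸ × 7.18×10^23))^(1/4).
T = (9.48×10^13)^(1/4) = 3120 K.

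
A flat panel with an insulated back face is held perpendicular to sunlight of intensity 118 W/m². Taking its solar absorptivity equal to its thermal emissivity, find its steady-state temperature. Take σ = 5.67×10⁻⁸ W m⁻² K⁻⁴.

T ≈ 214 K

Absorbed flux αS = emitted flux εσT⁴ (one radiating face); with α = ε, T = (S/σ)^(1/4).
T = (118 / 5.67×10⁻⁸)^(1/4) = (2.08×10^9)^(1/4).
T = 214 K.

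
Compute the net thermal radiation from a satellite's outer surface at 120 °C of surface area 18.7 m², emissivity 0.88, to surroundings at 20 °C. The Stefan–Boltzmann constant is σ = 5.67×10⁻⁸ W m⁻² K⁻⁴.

Q ≈ 15400 W

Convert: 120 °C = 393 K; 20 °C = 293 K.
Q = εσA(T⁴ − T_s⁴). T⁴ − T_s⁴ = (393)⁴ − (293)⁴ = 2.39×10^10 − 7.37×10^9 = 1.65×10^10 K⁴.
Q = 0.88 × 5.67×10⁻⁸ × 18.7 × 1.65×10^10 = 15400 W.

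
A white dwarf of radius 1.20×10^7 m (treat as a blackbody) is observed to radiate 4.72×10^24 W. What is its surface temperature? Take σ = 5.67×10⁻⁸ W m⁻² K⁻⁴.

T ≈ 14600 K

A = 4πr² = 4π × (1.20×10^7)² = 1.81×10^15 m².
From P = σAT⁴, T = (P / σA)^(1/4) = (4.72×10^24 / (5.67×10⁻⁸ × 1.81×10^15))^(1/4).
T = (4.60×10^16)^(1/4) = 14600 K.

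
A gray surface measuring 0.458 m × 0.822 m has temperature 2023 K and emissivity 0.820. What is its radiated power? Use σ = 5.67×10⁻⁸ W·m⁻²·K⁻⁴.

P ≈ 2.93×10^5 W

A = 0.458 × 0.822 = 0.376 m².
Stefan–Boltzmann: P = εσAT⁴ = 0.820 × 5.67×10⁻⁸ × 0.376 × (2023)⁴ = 0.820 × 5.67×10⁻⁸ × 0.376 × 1.67×10^13.
P = 2.93×10^5 W.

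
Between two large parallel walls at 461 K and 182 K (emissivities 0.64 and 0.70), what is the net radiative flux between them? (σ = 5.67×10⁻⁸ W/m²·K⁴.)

q ≈ 1250 W/m²

For two large parallel gray plates, q = σ(T₁⁴ − T₂⁴) / (1/ε₁ + 1/ε₂ − 1).
1/ε₁ + 1/ε₂ − 1 = 1/0.64 + 1/0.70 − 1 = 1.991.
T₁⁴ − T₂⁴ = 4.52×10^10 − 1.10×10^9 = 4.41×10^10 K⁴.
q = 5.67×10⁻⁸ × 4.41×10^10 / 1.991 = 1250 W/m².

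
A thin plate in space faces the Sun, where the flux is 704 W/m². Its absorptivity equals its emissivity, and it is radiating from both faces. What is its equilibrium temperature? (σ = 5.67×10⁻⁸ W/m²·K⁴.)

T ≈ 281 K

Absorbed flux αS = emitted flux 2εσT⁴ per unit area; with α = ε this gives T = (S/2σ)^(1/4).
T = (704 / (2 × 5.67×10⁻⁸))^(1/4) = (6.21×10^9)^(1/4).
T = 281 K.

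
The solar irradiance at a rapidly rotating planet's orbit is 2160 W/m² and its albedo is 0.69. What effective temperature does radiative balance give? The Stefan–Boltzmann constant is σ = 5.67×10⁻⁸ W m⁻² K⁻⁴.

T ≈ 233 K

Power absorbed = (1−a)S·πR²; power emitted = 4πR²σT⁴. Equating and cancelling πR²:
T = ((1−a)S / 4σ)^(1/4) = (670 / (4 × 5.67×10⁻⁸))^(1/4) = (2.95×10^9)^(1/4).
T = 233 K.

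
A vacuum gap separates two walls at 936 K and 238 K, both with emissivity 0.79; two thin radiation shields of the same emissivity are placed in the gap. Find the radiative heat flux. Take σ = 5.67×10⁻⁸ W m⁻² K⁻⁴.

Each of the 3 gaps contributes resistance (2/ε − 1) = 2/0.79 − 1 = 1.532; total = 4.595.
q = σ(T₁⁴ − T₂⁴) / 4.595 = 5.67×10⁻⁸ × 7.64×10^11 / 4.595 = 9430 W/m².

q ≈ 9430 W/m²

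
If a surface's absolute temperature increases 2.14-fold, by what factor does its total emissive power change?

P ∝ T⁴, so the power scales as (2.14)⁴ = 21.0.

factor ≈ 21.0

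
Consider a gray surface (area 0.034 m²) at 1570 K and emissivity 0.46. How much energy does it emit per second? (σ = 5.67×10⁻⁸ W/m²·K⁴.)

P = εσAT⁴ = 0.46 × 5.67×10⁻⁸ × 0.0340 × (1570)⁴ = 0.46 × 5.67×10⁻⁸ × 0.0340 × 6.08×10^12.
P = 5390 W.

P ≈ 5390 W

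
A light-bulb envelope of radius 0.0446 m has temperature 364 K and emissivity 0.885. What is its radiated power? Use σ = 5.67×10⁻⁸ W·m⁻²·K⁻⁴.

P ≈ 22.0 W

A = 4πr² = 4π × (0.0446)² = 0.0250 m².
P = εσAT⁴ = 0.885 × 5.67×10⁻⁸ × 0.0250 × (364)⁴ = 0.885 × 5.67×10⁻⁸ × 0.0250 × 1.76×10^10.
P = 22.0 W.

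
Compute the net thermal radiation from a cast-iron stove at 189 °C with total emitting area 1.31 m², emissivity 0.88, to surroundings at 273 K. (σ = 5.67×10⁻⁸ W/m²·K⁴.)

Q ≈ 2610 W

Convert: 189 °C = 462 K.
Q = εσA(T⁴ − T_s⁴). T⁴ − T_s⁴ = (462)⁴ − (273)⁴ = 4.56×10^10 − 5.55×10^9 = 4.00×10^10 K⁴.
Q = 0.88 × 5.67×10⁻⁸ × 1.31 × 4.00×10^10 = 2610 W.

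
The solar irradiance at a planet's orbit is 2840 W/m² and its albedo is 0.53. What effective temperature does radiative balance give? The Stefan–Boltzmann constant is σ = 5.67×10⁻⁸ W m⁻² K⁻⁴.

T ≈ 277 K

Power absorbed = (1−a)S·πR²; power emitted = 4πR²σT⁴. Equating and cancelling πR²:
T = ((1−a)S / 4σ)^(1/4) = (1330 / (4 × 5.67×10⁻⁸))^(1/4) = (5.89×10^9)^(1/4).
T = 277 K.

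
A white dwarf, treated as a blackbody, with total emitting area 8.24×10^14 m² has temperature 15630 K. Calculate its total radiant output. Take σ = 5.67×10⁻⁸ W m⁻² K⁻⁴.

P ≈ 2.79×10^24 W

P = σAT⁴ = 5.67×10⁻⁸ × 8.24×10^14 × (15630)⁴ = 5.67×10⁻⁸ × 8.24×10^14 × 5.97×10^16.
P = 2.79×10^24 W.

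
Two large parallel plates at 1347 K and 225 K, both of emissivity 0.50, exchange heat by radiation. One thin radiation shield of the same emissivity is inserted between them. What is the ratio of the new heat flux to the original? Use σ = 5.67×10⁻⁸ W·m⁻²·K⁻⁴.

With N identical shields there are N+1 = 2 gaps in series, each with the same radiative resistance, so the flux falls to 1/(N+1) of its unshielded value.

ratio ≈ 0.500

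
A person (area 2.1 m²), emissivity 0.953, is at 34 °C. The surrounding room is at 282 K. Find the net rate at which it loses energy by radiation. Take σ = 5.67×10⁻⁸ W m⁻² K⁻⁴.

Q ≈ 290 W

Convert: 34 °C = 307 K.
Q = εσA(T⁴ − T_s⁴). T⁴ − T_s⁴ = (307)⁴ − (282)⁴ = 8.88×10^9 − 6.32×10^9 = 2.56×10^9 K⁴.
Q = 0.953 × 5.67×10⁻⁸ × 2.10 × 2.56×10^9 = 290 W.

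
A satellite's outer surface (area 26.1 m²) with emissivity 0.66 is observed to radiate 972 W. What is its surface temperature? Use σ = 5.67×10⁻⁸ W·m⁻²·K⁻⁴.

T ≈ 178 K

From P = εσAT⁴, T = (P / εσA)^(1/4) = (972 / (0.66 × 5.67×10⁻⁸ × 26.1))^(1/4).
T = (9.95×10^8)^(1/4) = 178 K.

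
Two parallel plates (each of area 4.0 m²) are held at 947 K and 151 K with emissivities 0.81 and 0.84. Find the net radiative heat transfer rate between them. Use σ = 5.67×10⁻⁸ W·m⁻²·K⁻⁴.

For two large parallel gray plates, q = σ(T₁⁴ − T₂⁴) / (1/ε₁ + 1/ε₂ − 1).
1/ε₁ + 1/ε₂ − 1 = 1/0.81 + 1/0.84 − 1 = 1.425.
T₁⁴ − T₂⁴ = 8.04×10^11 − 5.20×10^8 = 8.04×10^11 K⁴.
q = 5.67×10⁻⁸ × 8.04×10^11 / 1.425 = 32000 W/m².
Q = q·A = 32000 × 4.0 = 1.28×10^5 W.

Q ≈ 1.28×10^5 W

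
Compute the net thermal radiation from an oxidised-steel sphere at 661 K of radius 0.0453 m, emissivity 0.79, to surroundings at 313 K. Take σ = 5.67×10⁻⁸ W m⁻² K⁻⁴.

A = 4πr² = 4π × (0.0453)² = 0.0258 m².
Q = εσA(T⁴ − T_s⁴). T⁴ − T_s⁴ = (661)⁴ − (313)⁴ = 1.91×10^11 − 9.60×10^9 = 1.81×10^11 K⁴.
Q = 0.79 × 5.67×10⁻⁸ × 0.0258 × 1.81×10^11 = 209 W.

Q ≈ 209 W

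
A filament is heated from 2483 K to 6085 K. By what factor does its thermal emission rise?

ratio ≈ 36.1

P ∝ T⁴, so the ratio is (6085/2483)⁴ = (2.451)⁴ = 36.1.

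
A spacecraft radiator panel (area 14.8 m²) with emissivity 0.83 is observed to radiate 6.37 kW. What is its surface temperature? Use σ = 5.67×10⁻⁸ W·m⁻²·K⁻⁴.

T ≈ 309 K

From P = εσAT⁴, T = (P / εσA)^(1/4) = (6370 / (0.83 × 5.67×10⁻⁸ × 14.8))^(1/4).
T = (9.15×10^9)^(1/4) = 309 K.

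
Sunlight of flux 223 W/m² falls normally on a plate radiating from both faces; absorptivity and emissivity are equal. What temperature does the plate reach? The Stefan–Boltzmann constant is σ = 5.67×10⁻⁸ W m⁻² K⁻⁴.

Absorbed flux αS = emitted flux 2εσT⁴ per unit area; with α = ε this gives T = (S/2σ)^(1/4).
T = (223 / (2 × 5.67×10⁻⁸))^(1/4) = (1.97×10^9)^(1/4).
T = 211 K.

T ≈ 211 K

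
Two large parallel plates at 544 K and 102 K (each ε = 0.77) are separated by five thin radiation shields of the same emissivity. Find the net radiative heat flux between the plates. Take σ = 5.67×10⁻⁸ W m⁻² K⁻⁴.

q ≈ 517 W/m²

Each of the 6 gaps contributes resistance (2/ε − 1) = 2/0.77 − 1 = 1.597; total = 9.584.
q = σ(T₁⁴ − T₂⁴) / 9.584 = 5.67×10⁻⁸ × 8.75×10^10 / 9.584 = 517 W/m².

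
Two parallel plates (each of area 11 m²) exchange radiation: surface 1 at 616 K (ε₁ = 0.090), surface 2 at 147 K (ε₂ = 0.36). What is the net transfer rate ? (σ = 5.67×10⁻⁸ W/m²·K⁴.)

For two large parallel gray plates, q = σ(T₁⁴ − T₂⁴) / (1/ε₁ + 1/ε₂ − 1).
1/ε₁ + 1/ε₂ − 1 = 1/0.090 + 1/0.36 − 1 = 12.89.
T₁⁴ − T₂⁴ = 1.44×10^11 − 4.67×10^8 = 1.44×10^11 K⁴.
q = 5.67×10⁻⁸ × 1.44×10^11 / 12.89 = 631 W/m².
Q = q·A = 631 × 11 = 6950 W.

Q ≈ 6950 W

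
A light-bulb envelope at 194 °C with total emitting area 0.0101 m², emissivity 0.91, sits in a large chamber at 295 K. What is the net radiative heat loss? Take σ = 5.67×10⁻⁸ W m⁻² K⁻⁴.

Q ≈ 20.8 W

Convert: 194 °C = 467 K.
Q = εσA(T⁴ − T_s⁴). T⁴ − T_s⁴ = (467)⁴ − (295)⁴ = 4.76×10^10 − 7.57×10^9 = 4.00×10^10 K⁴.
Q = 0.91 × 5.67×10⁻⁸ × 0.0101 × 4.00×10^10 = 20.8 W.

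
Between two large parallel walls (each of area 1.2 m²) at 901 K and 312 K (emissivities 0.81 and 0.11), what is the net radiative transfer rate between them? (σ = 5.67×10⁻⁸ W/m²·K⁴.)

Q ≈ 4740 W

For two large parallel gray plates, q = σ(T₁⁴ − T₂⁴) / (1/ε₁ + 1/ε₂ − 1).
1/ε₁ + 1/ε₂ − 1 = 1/0.81 + 1/0.11 − 1 = 9.325.
T₁⁴ − T₂⁴ = 6.59×10^11 − 9.48×10^9 = 6.50×10^11 K⁴.
q = 5.67×10⁻⁸ × 6.50×10^11 / 9.325 = 3950 W/m².
Q = q·A = 3950 × 1.2 = 4740 W.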